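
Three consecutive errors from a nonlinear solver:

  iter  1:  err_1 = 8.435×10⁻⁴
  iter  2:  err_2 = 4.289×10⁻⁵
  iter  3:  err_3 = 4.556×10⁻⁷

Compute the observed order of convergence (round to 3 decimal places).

p ≈ ln(err_3/err_2) / ln(err_2/err_1)
  = ln(4.556×10⁻⁷/4.289×10⁻⁵) / ln(4.289×10⁻⁵/8.435×10⁻⁴)
  = ln(0.0106225) / ln(0.0508477)
  = -4.544781 / -2.978920 ≈ 1.525647

1.526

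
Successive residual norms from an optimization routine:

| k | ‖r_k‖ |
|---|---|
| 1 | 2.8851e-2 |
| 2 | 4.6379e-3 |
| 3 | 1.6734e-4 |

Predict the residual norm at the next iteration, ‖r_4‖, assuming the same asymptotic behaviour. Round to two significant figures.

First estimate the order: p ≈ ln(‖r_3‖/‖r_2‖) / ln(‖r_2‖/‖r_1‖) = ln(1.6734e-4/4.6379e-3)/ln(4.6379e-3/2.8851e-2) = ln(0.036081)/ln(0.160754) ≈ 1.8174.
Then ‖r_4‖ ≈ ‖r_3‖·(‖r_3‖/‖r_2‖)^p = 1.6734e-4·(0.036081)^1.8174 = 1.6734e-4·0.0023878 ≈ 3.996e-07.

4.0e-7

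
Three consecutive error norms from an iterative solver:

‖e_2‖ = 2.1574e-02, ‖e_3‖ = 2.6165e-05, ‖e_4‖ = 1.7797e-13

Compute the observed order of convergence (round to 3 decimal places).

2.801

p ≈ ln(‖e_4‖/‖e_3‖) / ln(‖e_3‖/‖e_2‖)
  = ln(1.7797e-13/2.6165e-05) / ln(2.6165e-05/2.1574e-02)
  = ln(6.80183e-09) / ln(0.0012128)
  = -18.806074 / -6.714824 ≈ 2.800680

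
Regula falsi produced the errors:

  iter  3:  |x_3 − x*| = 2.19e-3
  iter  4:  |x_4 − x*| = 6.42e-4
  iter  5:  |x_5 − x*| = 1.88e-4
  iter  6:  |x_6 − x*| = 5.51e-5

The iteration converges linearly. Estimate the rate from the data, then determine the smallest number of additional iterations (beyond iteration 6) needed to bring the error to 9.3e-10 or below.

9

Rate ρ ≈ |x_6 − x*|/|x_5 − x*| = 5.51e-5/1.88e-4 = 0.2931.
After j more steps, |x_{6+j} − x*| ≈ 5.51e-5·ρ^j; need ρ^j ≤ 9.3e-10/5.51e-5 = 1.68784e-05.
j ≥ ln(1.68784e-05)/ln(0.2931) = -10.9895/-1.22724 = 8.955.
So 9 more iterations are needed.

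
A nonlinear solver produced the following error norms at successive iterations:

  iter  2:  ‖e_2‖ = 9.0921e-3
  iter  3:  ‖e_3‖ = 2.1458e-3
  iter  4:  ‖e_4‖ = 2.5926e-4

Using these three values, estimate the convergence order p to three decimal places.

1.464

p ≈ ln(‖e_4‖/‖e_3‖) / ln(‖e_3‖/‖e_2‖)
  = ln(2.5926e-4/2.1458e-3) / ln(2.1458e-3/9.0921e-3)
  = ln(0.120822) / ln(0.236007)
  = -2.113437 / -1.443894 ≈ 1.463706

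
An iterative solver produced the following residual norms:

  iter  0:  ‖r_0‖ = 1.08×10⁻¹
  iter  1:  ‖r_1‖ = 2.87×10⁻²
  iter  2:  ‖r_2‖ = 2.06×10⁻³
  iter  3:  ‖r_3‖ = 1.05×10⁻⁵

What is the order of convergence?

2

Consecutive ratios: ‖r_3‖/‖r_2‖ = 1.05×10⁻⁵/2.06×10⁻³ = 0.00509709, ‖r_2‖/‖r_1‖ = 2.06×10⁻³/2.87×10⁻² = 0.071777.
p ≈ ln(0.00509709)/ln(0.071777) = -5.2791/-2.6342 ≈ 2.00.
So the convergence is quadratic (order 2).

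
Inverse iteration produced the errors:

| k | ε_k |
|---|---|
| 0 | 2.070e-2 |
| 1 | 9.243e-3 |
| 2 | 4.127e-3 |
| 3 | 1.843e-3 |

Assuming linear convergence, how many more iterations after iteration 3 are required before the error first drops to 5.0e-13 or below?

Rate ρ ≈ ε_3/ε_2 = 1.843e-3/4.127e-3 = 0.4466.
After j more steps, ε_{3+j} ≈ 1.843e-3·ρ^j; need ρ^j ≤ 5.0e-13/1.843e-3 = 2.71297e-10.
j ≥ ln(2.71297e-10)/ln(0.4466) = -22.0278/-0.80609 = 27.327.
So 28 more iterations are needed.

28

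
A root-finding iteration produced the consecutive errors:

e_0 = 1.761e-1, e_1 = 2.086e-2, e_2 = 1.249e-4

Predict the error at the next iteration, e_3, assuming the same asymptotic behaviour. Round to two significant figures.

5.8e-10

First estimate the order: p ≈ ln(e_2/e_1) / ln(e_1/e_0) = ln(1.249e-4/2.086e-2)/ln(2.086e-2/1.761e-1) = ln(0.00598754)/ln(0.118455) ≈ 2.3992.
Then e_3 ≈ e_2·(e_2/e_1)^p = 1.249e-4·(0.00598754)^2.3992 = 1.249e-4·4.64702e-06 ≈ 5.804e-10.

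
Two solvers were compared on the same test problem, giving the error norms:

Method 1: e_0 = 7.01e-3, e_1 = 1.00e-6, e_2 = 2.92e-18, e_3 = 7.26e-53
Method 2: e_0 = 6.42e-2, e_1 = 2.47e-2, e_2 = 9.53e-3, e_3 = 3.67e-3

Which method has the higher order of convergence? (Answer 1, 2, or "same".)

1

Method 1: p ≈ ln(7.26e-53/2.92e-18)/ln(2.92e-18/1.00e-6) ≈ 3.00.
Method 2: p ≈ ln(3.67e-3/9.53e-3)/ln(9.53e-3/2.47e-2) ≈ 1.00.
Method 1 has the higher order (≈3.0 vs ≈1.0).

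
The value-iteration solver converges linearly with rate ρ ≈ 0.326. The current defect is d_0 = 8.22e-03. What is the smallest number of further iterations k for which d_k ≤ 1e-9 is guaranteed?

After k steps, d_k ≈ 8.22e-03·0.326^k.
Need 0.326^k ≤ 1e-9/8.22e-03 = 1.21655e-07.
k ≥ ln(1.21655e-07)/ln(0.326) = -15.9221/-1.12086 = 14.205.
Smallest integer k = 15.

15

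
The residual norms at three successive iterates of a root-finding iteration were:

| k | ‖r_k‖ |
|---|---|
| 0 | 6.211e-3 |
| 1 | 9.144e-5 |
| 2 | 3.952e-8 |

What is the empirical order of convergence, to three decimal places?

p ≈ ln(‖r_2‖/‖r_1‖) / ln(‖r_1‖/‖r_0‖)
  = ln(3.952e-8/9.144e-5) / ln(9.144e-5/6.211e-3)
  = ln(0.000432196) / ln(0.0147223)
  = -7.746631 / -4.218392 ≈ 1.836394

1.836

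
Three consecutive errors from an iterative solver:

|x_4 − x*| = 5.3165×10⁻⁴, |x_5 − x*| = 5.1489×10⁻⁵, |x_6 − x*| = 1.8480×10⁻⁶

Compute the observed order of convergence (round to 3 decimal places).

1.425

p ≈ ln(|x_6 − x*|/|x_5 − x*|) / ln(|x_5 − x*|/|x_4 − x*|)
  = ln(1.8480×10⁻⁶/5.1489×10⁻⁵) / ln(5.1489×10⁻⁵/5.3165×10⁻⁴)
  = ln(0.0358912) / ln(0.0968476)
  = -3.327263 / -2.334617 ≈ 1.425186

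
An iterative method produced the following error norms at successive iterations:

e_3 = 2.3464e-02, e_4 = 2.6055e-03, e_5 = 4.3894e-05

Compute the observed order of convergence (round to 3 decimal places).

p ≈ ln(e_5/e_4) / ln(e_4/e_3)
  = ln(4.3894e-05/2.6055e-03) / ln(2.6055e-03/2.3464e-02)
  = ln(0.0168467) / ln(0.111042)
  = -4.083600 / -2.197847 ≈ 1.858000

1.858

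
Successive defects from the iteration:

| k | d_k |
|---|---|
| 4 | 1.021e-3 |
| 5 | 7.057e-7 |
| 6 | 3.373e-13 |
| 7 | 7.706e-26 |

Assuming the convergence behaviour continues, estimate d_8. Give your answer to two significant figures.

First estimate the order: p ≈ ln(d_7/d_6) / ln(d_6/d_5) = ln(7.706e-26/3.373e-13)/ln(3.373e-13/7.057e-7) = ln(2.28461e-13)/ln(4.77965e-07) ≈ 2.0000.
Then d_8 ≈ d_7·(d_7/d_6)^p = 7.706e-26·(2.28461e-13)^2.0000 = 7.706e-26·5.21944e-26 ≈ 4.022e-51.

4.0e-51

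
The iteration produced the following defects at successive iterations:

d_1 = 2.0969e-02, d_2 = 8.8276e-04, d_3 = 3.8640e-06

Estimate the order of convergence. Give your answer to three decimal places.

p ≈ ln(d_3/d_2) / ln(d_2/d_1)
  = ln(3.8640e-06/8.8276e-04) / ln(8.8276e-04/2.0969e-02)
  = ln(0.00437718) / ln(0.0420983)
  = -5.431351 / -3.167748 ≈ 1.714578

1.715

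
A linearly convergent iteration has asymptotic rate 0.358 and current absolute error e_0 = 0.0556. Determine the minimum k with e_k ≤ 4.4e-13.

25

After k steps, e_k ≈ 0.0556·0.358^k.
Need 0.358^k ≤ 4.4e-13/0.0556 = 7.91367e-12.
k ≥ ln(7.91367e-12)/ln(0.358) = -25.5624/-1.02722 = 24.885.
Smallest integer k = 25.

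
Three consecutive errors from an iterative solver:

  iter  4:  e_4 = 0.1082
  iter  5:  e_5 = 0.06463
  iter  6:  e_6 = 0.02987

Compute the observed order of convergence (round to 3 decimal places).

p ≈ ln(e_6/e_5) / ln(e_5/e_4)
  = ln(0.02987/0.06463) / ln(0.06463/0.1082)
  = ln(0.462169) / ln(0.59732)
  = -0.771825 / -0.515302 ≈ 1.497811

1.498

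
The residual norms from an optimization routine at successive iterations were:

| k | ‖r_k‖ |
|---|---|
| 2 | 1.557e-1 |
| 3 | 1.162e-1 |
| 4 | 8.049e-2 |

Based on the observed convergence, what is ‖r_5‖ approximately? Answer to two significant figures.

First estimate the order: p ≈ ln(‖r_4‖/‖r_3‖) / ln(‖r_3‖/‖r_2‖) = ln(8.049e-2/1.162e-1)/ln(1.162e-1/1.557e-1) = ln(0.692685)/ln(0.746307) ≈ 1.2548.
Then ‖r_5‖ ≈ ‖r_4‖·(‖r_4‖/‖r_3‖)^p = 8.049e-2·(0.692685)^1.2548 = 8.049e-2·0.630818 ≈ 0.05077.

5.1e-2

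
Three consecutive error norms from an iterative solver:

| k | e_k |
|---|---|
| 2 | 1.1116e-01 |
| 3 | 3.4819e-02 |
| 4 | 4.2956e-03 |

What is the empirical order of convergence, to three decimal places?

p ≈ ln(e_4/e_3) / ln(e_3/e_2)
  = ln(4.2956e-03/3.4819e-02) / ln(3.4819e-02/1.1116e-01)
  = ln(0.123369) / ln(0.313233)
  = -2.092575 / -1.160808 ≈ 1.802688

1.803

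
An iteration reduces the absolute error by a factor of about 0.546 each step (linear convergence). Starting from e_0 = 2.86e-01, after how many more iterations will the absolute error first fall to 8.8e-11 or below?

After k steps, e_k ≈ 2.86e-01·0.546^k.
Need 0.546^k ≤ 8.8e-11/2.86e-01 = 3.07692e-10.
k ≥ ln(3.07692e-10)/ln(0.546) = -21.9019/-0.60514 = 36.193.
Smallest integer k = 37.

37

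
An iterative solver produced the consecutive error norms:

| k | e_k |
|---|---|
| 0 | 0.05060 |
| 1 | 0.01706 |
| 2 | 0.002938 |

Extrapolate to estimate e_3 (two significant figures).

1.7e-4

First estimate the order: p ≈ ln(e_2/e_1) / ln(e_1/e_0) = ln(0.002938/0.01706)/ln(0.01706/0.05060) = ln(0.172216)/ln(0.337154) ≈ 1.6179.
Then e_3 ≈ e_2·(e_2/e_1)^p = 0.002938·(0.172216)^1.6179 = 0.002938·0.0580822 ≈ 0.0001706.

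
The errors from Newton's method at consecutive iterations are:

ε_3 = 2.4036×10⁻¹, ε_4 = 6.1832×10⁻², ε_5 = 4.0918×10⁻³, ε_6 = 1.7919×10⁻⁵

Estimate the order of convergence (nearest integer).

2

Consecutive ratios: ε_6/ε_5 = 1.7919×10⁻⁵/4.0918×10⁻³ = 0.00437925, ε_5/ε_4 = 4.0918×10⁻³/6.1832×10⁻² = 0.0661761.
p ≈ ln(0.00437925)/ln(0.0661761) = -5.4309/-2.7154 ≈ 2.00.
So the convergence is quadratic (order 2).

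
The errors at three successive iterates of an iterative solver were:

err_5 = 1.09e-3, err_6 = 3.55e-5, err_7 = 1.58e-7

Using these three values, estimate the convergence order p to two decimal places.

p ≈ ln(err_7/err_6) / ln(err_6/err_5)
  = ln(1.58e-7/3.55e-5) / ln(3.55e-5/1.09e-3)
  = ln(0.0044507) / ln(0.0325688)
  = -5.41469 / -3.42440 ≈ 1.58121

1.58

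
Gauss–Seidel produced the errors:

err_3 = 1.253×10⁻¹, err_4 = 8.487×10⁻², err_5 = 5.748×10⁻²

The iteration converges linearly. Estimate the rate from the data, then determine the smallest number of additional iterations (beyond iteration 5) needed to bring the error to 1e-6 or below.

Rate ρ ≈ err_5/err_4 = 5.748×10⁻²/8.487×10⁻² = 0.6773.
After j more steps, err_{5+j} ≈ 5.748×10⁻²·ρ^j; need ρ^j ≤ 1e-6/5.748×10⁻² = 1.73974e-05.
j ≥ ln(1.73974e-05)/ln(0.6773) = -10.9592/-0.38964 = 28.126.
So 29 more iterations are needed.

29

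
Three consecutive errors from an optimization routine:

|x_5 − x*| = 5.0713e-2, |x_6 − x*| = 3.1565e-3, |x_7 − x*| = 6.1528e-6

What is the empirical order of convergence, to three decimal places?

2.247

p ≈ ln(|x_7 − x*|/|x_6 − x*|) / ln(|x_6 − x*|/|x_5 − x*|)
  = ln(6.1528e-6/3.1565e-3) / ln(3.1565e-3/5.0713e-2)
  = ln(0.00194925) / ln(0.0622424)
  = -6.240311 / -2.776719 ≈ 2.247369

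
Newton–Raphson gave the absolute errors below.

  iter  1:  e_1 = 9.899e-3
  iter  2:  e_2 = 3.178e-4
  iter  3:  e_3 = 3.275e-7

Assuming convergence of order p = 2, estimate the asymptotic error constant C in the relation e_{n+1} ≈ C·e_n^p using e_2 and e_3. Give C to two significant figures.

3.2

C ≈ e_3 / e_2^2
  = 3.275e-7 / (3.178e-4)^2
  = 3.275e-7 / 1.00997e-07 ≈ 3.2427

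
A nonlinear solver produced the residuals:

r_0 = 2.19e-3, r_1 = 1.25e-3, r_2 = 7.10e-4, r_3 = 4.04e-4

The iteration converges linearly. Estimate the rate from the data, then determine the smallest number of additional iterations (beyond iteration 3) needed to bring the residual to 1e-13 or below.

40

Rate ρ ≈ r_3/r_2 = 4.04e-4/7.10e-4 = 0.5690.
After j more steps, r_{3+j} ≈ 4.04e-4·ρ^j; need ρ^j ≤ 1e-13/4.04e-4 = 2.47525e-10.
j ≥ ln(2.47525e-10)/ln(0.5690) = -22.1195/-0.56387 = 39.228.
So 40 more iterations are needed.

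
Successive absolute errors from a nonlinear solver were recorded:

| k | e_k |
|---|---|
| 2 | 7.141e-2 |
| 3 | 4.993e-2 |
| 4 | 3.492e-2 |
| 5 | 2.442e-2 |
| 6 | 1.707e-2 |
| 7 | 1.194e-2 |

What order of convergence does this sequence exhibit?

1

Consecutive ratios: e_7/e_6 = 1.194e-2/1.707e-2 = 0.699473, e_6/e_5 = 1.707e-2/2.442e-2 = 0.699017.
p ≈ ln(0.699473)/ln(0.699017) = -0.3574/-0.3581 ≈ 1.00.
So the convergence is linear (order 1).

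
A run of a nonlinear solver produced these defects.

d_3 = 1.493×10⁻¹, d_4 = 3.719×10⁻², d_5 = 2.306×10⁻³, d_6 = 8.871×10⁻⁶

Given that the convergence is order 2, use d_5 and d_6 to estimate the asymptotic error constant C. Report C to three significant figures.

C ≈ d_6 / d_5^2
  = 8.871×10⁻⁶ / (2.306×10⁻³)^2
  = 8.871×10⁻⁶ / 5.31764e-06 ≈ 1.6682

1.67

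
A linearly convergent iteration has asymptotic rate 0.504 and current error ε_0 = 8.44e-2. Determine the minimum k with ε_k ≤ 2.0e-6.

16

After k steps, ε_k ≈ 8.44e-2·0.504^k.
Need 0.504^k ≤ 2.0e-6/8.44e-2 = 2.36967e-05.
k ≥ ln(2.36967e-05)/ln(0.504) = -10.6502/-0.68518 = 15.544.
Smallest integer k = 16.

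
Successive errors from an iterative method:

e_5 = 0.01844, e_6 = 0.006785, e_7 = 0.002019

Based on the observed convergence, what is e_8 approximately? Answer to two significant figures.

4.6e-4

First estimate the order: p ≈ ln(e_7/e_6) / ln(e_6/e_5) = ln(0.002019/0.006785)/ln(0.006785/0.01844) = ln(0.297568)/ln(0.36795) ≈ 1.2123.
Then e_8 ≈ e_7·(e_7/e_6)^p = 0.002019·(0.297568)^1.2123 = 0.002019·0.230053 ≈ 0.0004645.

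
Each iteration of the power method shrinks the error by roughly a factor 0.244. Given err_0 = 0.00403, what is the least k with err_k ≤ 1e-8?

After k steps, err_k ≈ 0.00403·0.244^k.
Need 0.244^k ≤ 1e-8/0.00403 = 2.48139e-06.
k ≥ ln(2.48139e-06)/ln(0.244) = -12.9067/-1.41059 = 9.150.
Smallest integer k = 10.

10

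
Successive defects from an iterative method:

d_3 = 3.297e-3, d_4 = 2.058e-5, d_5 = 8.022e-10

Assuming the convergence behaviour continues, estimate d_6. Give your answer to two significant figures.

First estimate the order: p ≈ ln(d_5/d_4) / ln(d_4/d_3) = ln(8.022e-10/2.058e-5)/ln(2.058e-5/3.297e-3) = ln(3.89796e-05)/ln(0.00624204) ≈ 1.9999.
Then d_6 ≈ d_5·(d_5/d_4)^p = 8.022e-10·(3.89796e-05)^1.9999 = 8.022e-10·1.52095e-09 ≈ 1.22e-18.

1.2e-18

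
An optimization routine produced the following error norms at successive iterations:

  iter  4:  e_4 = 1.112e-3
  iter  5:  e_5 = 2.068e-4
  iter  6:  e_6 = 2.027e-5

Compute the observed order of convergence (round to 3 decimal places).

1.381

p ≈ ln(e_6/e_5) / ln(e_5/e_4)
  = ln(2.027e-5/2.068e-4) / ln(2.068e-4/1.112e-3)
  = ln(0.0980174) / ln(0.185971)
  = -2.322610 / -1.682165 ≈ 1.380727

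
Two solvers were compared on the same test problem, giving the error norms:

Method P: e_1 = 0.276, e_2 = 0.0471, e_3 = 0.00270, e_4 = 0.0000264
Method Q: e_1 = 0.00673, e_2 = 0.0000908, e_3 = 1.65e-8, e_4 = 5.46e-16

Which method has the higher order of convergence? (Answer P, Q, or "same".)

Q

Method P: p ≈ ln(0.0000264/0.00270)/ln(0.00270/0.0471) ≈ 1.62.
Method Q: p ≈ ln(5.46e-16/1.65e-8)/ln(1.65e-8/0.0000908) ≈ 2.00.
Method Q has the higher order (≈2.0 vs ≈1.6).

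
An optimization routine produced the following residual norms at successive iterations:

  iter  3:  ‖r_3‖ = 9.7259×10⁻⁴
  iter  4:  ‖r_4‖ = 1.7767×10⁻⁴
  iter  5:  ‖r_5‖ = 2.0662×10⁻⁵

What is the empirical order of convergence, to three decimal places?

p ≈ ln(‖r_5‖/‖r_4‖) / ln(‖r_4‖/‖r_3‖)
  = ln(2.0662×10⁻⁵/1.7767×10⁻⁴) / ln(1.7767×10⁻⁴/9.7259×10⁻⁴)
  = ln(0.116294) / ln(0.182677)
  = -2.151634 / -1.700036 ≈ 1.265640

1.266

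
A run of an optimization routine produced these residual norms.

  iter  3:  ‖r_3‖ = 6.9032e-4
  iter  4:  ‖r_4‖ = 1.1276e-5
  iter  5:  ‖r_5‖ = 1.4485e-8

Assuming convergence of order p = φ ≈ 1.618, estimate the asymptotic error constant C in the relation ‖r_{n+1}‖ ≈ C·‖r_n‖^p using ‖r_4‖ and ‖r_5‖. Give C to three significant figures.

C ≈ ‖r_5‖ / ‖r_4‖^1.618
  = 1.4485e-8 / (1.1276e-5)^1.618
  = 1.4485e-8 / 9.87159e-09 ≈ 1.4673

1.47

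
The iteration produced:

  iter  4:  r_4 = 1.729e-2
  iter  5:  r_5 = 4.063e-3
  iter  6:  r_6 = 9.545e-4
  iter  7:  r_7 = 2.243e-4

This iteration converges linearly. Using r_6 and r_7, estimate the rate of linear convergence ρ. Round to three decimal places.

0.235

ρ ≈ r_7/r_6 = 2.243e-4/9.545e-4 = 0.23499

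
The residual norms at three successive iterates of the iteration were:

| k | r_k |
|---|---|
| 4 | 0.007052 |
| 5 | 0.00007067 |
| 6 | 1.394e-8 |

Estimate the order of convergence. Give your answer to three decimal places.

p ≈ ln(r_6/r_5) / ln(r_5/r_4)
  = ln(1.394e-8/0.00007067) / ln(0.00007067/0.007052)
  = ln(0.000197255) / ln(0.0100213)
  = -8.531013 / -4.603042 ≈ 1.853342

1.853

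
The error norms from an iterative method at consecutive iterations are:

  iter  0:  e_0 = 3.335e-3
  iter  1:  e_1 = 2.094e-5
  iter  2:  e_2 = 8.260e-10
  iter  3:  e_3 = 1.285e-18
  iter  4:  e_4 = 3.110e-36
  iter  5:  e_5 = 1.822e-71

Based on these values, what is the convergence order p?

2

Consecutive ratios: e_5/e_4 = 1.822e-71/3.110e-36 = 5.85852e-36, e_4/e_3 = 3.110e-36/1.285e-18 = 2.42023e-18.
p ≈ ln(5.85852e-36)/ln(2.42023e-18) = -81.1252/-40.5627 ≈ 2.00.
So the convergence is quadratic (order 2).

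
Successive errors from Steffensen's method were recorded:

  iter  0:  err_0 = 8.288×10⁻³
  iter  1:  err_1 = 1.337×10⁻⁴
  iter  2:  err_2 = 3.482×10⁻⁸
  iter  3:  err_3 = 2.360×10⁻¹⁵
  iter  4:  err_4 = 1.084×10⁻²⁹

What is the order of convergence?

Consecutive ratios: err_4/err_3 = 1.084×10⁻²⁹/2.360×10⁻¹⁵ = 4.59322e-15, err_3/err_2 = 2.360×10⁻¹⁵/3.482×10⁻⁸ = 6.77771e-08.
p ≈ ln(4.59322e-15)/ln(6.77771e-08) = -33.0142/-16.5070 ≈ 2.00.
So the convergence is quadratic (order 2).

2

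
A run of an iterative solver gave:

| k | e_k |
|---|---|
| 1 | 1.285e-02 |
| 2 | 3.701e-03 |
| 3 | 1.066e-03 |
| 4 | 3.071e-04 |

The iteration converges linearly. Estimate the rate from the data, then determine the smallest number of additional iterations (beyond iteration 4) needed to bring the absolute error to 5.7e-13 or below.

Rate ρ ≈ e_4/e_3 = 3.071e-04/1.066e-03 = 0.2881.
After j more steps, e_{4+j} ≈ 3.071e-04·ρ^j; need ρ^j ≤ 5.7e-13/3.071e-04 = 1.85607e-09.
j ≥ ln(1.85607e-09)/ln(0.2881) = -20.1048/-1.24445 = 16.156.
So 17 more iterations are needed.

17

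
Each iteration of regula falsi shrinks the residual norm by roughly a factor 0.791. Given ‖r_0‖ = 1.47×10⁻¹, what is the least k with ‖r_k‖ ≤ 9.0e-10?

After k steps, ‖r_k‖ ≈ 1.47×10⁻¹·0.791^k.
Need 0.791^k ≤ 9.0e-10/1.47×10⁻¹ = 6.12245e-09.
k ≥ ln(6.12245e-09)/ln(0.791) = -18.9113/-0.23446 = 80.659.
Smallest integer k = 81.

81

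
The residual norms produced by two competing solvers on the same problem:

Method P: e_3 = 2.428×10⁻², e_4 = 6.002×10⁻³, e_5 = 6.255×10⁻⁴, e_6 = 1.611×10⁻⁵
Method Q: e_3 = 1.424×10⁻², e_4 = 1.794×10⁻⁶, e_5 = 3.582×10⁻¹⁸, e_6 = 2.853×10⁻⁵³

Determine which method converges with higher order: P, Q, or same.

Method P: p ≈ ln(1.611×10⁻⁵/6.255×10⁻⁴)/ln(6.255×10⁻⁴/6.002×10⁻³) ≈ 1.62.
Method Q: p ≈ ln(2.853×10⁻⁵³/3.582×10⁻¹⁸)/ln(3.582×10⁻¹⁸/1.794×10⁻⁶) ≈ 3.00.
Method Q has the higher order (≈3.0 vs ≈1.6).

Q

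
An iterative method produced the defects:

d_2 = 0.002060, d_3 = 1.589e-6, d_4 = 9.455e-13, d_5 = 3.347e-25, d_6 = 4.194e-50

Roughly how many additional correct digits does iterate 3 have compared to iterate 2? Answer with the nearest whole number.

Digits gained ≈ log₁₀(d_2/d_3) = log₁₀(0.002060/1.589e-6) = log₁₀(1296.41) ≈ 3.113.

3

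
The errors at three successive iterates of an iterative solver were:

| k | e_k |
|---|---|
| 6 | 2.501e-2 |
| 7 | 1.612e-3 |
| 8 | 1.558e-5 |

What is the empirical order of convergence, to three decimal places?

p ≈ ln(e_8/e_7) / ln(e_7/e_6)
  = ln(1.558e-5/1.612e-3) / ln(1.612e-3/2.501e-2)
  = ln(0.00966501) / ln(0.0644542)
  = -4.639243 / -2.741800 ≈ 1.692043

1.692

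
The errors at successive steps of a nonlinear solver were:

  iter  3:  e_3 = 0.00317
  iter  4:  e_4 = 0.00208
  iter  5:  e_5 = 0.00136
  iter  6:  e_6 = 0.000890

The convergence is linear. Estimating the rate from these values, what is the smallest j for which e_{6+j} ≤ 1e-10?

38

Rate ρ ≈ e_6/e_5 = 0.000890/0.00136 = 0.6544.
After j more steps, e_{6+j} ≈ 0.000890·ρ^j; need ρ^j ≤ 1e-10/0.000890 = 1.1236e-07.
j ≥ ln(1.1236e-07)/ln(0.6544) = -16.0016/-0.42404 = 37.736.
So 38 more iterations are needed.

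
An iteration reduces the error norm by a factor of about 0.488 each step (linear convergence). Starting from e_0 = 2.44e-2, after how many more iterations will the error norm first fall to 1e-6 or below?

After k steps, e_k ≈ 2.44e-2·0.488^k.
Need 0.488^k ≤ 1e-6/2.44e-2 = 4.09836e-05.
k ≥ ln(4.09836e-05)/ln(0.488) = -10.1023/-0.71744 = 14.081.
Smallest integer k = 15.

15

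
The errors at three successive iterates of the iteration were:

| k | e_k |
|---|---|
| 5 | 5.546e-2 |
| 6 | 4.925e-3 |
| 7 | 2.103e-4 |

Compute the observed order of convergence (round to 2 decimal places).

p ≈ ln(e_7/e_6) / ln(e_6/e_5)
  = ln(2.103e-4/4.925e-3) / ln(4.925e-3/5.546e-2)
  = ln(0.0427005) / ln(0.0888027)
  = -3.15354 / -2.42134 ≈ 1.30239

1.30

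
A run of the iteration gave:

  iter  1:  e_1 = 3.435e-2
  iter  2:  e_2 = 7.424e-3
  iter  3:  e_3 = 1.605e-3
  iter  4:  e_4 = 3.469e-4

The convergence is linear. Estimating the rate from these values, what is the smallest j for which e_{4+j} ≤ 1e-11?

12

Rate ρ ≈ e_4/e_3 = 3.469e-4/1.605e-3 = 0.2161.
After j more steps, e_{4+j} ≈ 3.469e-4·ρ^j; need ρ^j ≤ 1e-11/3.469e-4 = 2.88268e-08.
j ≥ ln(2.88268e-08)/ln(0.2161) = -17.3620/-1.53201 = 11.333.
So 12 more iterations are needed.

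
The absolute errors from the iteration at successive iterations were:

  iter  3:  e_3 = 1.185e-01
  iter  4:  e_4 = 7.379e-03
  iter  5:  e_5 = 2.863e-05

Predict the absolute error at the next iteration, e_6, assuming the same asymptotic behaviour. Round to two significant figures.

4.3e-10

First estimate the order: p ≈ ln(e_5/e_4) / ln(e_4/e_3) = ln(2.863e-05/7.379e-03)/ln(7.379e-03/1.185e-01) = ln(0.00387993)/ln(0.06227) ≈ 1.9998.
Then e_6 ≈ e_5·(e_5/e_4)^p = 2.863e-05·(0.00387993)^1.9998 = 2.863e-05·1.50706e-05 ≈ 4.315e-10.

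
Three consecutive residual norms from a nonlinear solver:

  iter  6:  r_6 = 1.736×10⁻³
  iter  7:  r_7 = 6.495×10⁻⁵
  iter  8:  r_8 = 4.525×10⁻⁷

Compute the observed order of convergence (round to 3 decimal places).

p ≈ ln(r_8/r_7) / ln(r_7/r_6)
  = ln(4.525×10⁻⁷/6.495×10⁻⁵) / ln(6.495×10⁻⁵/1.736×10⁻³)
  = ln(0.0069669) / ln(0.0374136)
  = -4.966585 / -3.285721 ≈ 1.511566

1.512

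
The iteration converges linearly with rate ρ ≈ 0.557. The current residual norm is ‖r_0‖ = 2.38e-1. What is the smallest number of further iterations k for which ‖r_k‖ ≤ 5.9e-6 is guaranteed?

After k steps, ‖r_k‖ ≈ 2.38e-1·0.557^k.
Need 0.557^k ≤ 5.9e-6/2.38e-1 = 2.47899e-05.
k ≥ ln(2.47899e-05)/ln(0.557) = -10.6051/-0.58519 = 18.122.
Smallest integer k = 19.

19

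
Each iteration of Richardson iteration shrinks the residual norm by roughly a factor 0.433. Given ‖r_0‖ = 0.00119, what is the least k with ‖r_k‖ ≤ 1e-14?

After k steps, ‖r_k‖ ≈ 0.00119·0.433^k.
Need 0.433^k ≤ 1e-14/0.00119 = 8.40336e-12.
k ≥ ln(8.40336e-12)/ln(0.433) = -25.5024/-0.83702 = 30.468.
Smallest integer k = 31.

31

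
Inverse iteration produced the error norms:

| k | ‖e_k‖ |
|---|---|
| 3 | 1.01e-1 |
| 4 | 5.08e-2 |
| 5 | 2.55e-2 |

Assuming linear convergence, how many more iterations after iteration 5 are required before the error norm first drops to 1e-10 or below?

29

Rate ρ ≈ ‖e_5‖/‖e_4‖ = 2.55e-2/5.08e-2 = 0.5020.
After j more steps, ‖e_{5+j}‖ ≈ 2.55e-2·ρ^j; need ρ^j ≤ 1e-10/2.55e-2 = 3.92157e-09.
j ≥ ln(3.92157e-09)/ln(0.5020) = -19.3568/-0.68916 = 28.088.
So 29 more iterations are needed.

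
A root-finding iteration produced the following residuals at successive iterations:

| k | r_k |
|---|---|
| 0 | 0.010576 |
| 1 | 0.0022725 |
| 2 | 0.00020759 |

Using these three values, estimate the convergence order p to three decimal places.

p ≈ ln(r_2/r_1) / ln(r_1/r_0)
  = ln(0.00020759/0.0022725) / ln(0.0022725/0.010576)
  = ln(0.0913487) / ln(0.214873)
  = -2.393071 / -1.537708 ≈ 1.556258

1.556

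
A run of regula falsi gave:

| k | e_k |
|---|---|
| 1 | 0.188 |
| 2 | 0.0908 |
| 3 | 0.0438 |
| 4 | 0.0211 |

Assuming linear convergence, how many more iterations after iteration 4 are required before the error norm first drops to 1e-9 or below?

24

Rate ρ ≈ e_4/e_3 = 0.0211/0.0438 = 0.4817.
After j more steps, e_{4+j} ≈ 0.0211·ρ^j; need ρ^j ≤ 1e-9/0.0211 = 4.73934e-08.
j ≥ ln(4.73934e-08)/ln(0.4817) = -16.8648/-0.73043 = 23.089.
So 24 more iterations are needed.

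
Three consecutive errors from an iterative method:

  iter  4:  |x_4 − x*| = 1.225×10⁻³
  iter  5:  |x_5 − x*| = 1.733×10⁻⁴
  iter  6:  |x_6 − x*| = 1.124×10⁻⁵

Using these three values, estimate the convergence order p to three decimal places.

p ≈ ln(|x_6 − x*|/|x_5 − x*|) / ln(|x_5 − x*|/|x_4 − x*|)
  = ln(1.124×10⁻⁵/1.733×10⁻⁴) / ln(1.733×10⁻⁴/1.225×10⁻³)
  = ln(0.0648586) / ln(0.141469)
  = -2.735546 / -1.955675 ≈ 1.398773

1.399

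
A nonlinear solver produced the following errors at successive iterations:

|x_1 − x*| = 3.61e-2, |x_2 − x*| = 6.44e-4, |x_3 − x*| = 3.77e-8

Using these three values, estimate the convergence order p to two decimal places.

2.42

p ≈ ln(|x_3 − x*|/|x_2 − x*|) / ln(|x_2 − x*|/|x_1 − x*|)
  = ln(3.77e-8/6.44e-4) / ln(6.44e-4/3.61e-2)
  = ln(5.85404e-05) / ln(0.0178393)
  = -9.74579 / -4.02635 ≈ 2.42050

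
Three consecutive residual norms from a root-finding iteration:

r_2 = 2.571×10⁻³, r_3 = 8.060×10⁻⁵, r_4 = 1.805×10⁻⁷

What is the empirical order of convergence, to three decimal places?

p ≈ ln(r_4/r_3) / ln(r_3/r_2)
  = ln(1.805×10⁻⁷/8.060×10⁻⁵) / ln(8.060×10⁻⁵/2.571×10⁻³)
  = ln(0.00223945) / ln(0.0313497)
  = -6.101525 / -3.462551 ≈ 1.762147

1.762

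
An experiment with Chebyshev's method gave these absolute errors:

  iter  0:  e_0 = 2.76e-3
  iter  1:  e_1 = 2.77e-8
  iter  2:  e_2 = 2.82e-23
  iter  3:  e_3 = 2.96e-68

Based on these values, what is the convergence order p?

3

Consecutive ratios: e_3/e_2 = 2.96e-68/2.82e-23 = 1.04965e-45, e_2/e_1 = 2.82e-23/2.77e-8 = 1.01805e-15.
p ≈ ln(1.04965e-45)/ln(1.01805e-15) = -103.5679/-34.5209 ≈ 3.00.
So the convergence is cubic (order 3).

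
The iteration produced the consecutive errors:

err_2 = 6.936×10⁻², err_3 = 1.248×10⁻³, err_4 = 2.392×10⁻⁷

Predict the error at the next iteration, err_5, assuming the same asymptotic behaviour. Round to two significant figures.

First estimate the order: p ≈ ln(err_4/err_3) / ln(err_3/err_2) = ln(2.392×10⁻⁷/1.248×10⁻³)/ln(1.248×10⁻³/6.936×10⁻²) = ln(0.000191667)/ln(0.0179931) ≈ 2.1305.
Then err_5 ≈ err_4·(err_4/err_3)^p = 2.392×10⁻⁷·(0.000191667)^2.1305 = 2.392×10⁻⁷·1.20217e-08 ≈ 2.876e-15.

2.9e-15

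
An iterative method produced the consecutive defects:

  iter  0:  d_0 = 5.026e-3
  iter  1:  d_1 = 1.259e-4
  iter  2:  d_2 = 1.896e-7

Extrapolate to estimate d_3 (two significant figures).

2.0e-12

First estimate the order: p ≈ ln(d_2/d_1) / ln(d_1/d_0) = ln(1.896e-7/1.259e-4)/ln(1.259e-4/5.026e-3) = ln(0.00150596)/ln(0.0250497) ≈ 1.7625.
Then d_3 ≈ d_2·(d_2/d_1)^p = 1.896e-7·(0.00150596)^1.7625 = 1.896e-7·1.06144e-05 ≈ 2.012e-12.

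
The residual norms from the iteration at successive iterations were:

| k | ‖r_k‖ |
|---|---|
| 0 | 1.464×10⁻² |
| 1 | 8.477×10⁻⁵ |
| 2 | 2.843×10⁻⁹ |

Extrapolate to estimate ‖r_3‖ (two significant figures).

First estimate the order: p ≈ ln(‖r_2‖/‖r_1‖) / ln(‖r_1‖/‖r_0‖) = ln(2.843×10⁻⁹/8.477×10⁻⁵)/ln(8.477×10⁻⁵/1.464×10⁻²) = ln(3.35378e-05)/ln(0.0057903) ≈ 1.9999.
Then ‖r_3‖ ≈ ‖r_2‖·(‖r_2‖/‖r_1‖)^p = 2.843×10⁻⁹·(3.35378e-05)^1.9999 = 2.843×10⁻⁹·1.12594e-09 ≈ 3.201e-18.

3.2e-18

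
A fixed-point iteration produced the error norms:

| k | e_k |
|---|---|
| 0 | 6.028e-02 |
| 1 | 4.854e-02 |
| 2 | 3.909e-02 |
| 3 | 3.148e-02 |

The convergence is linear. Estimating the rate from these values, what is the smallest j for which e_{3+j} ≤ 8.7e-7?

Rate ρ ≈ e_3/e_2 = 3.148e-02/3.909e-02 = 0.8053.
After j more steps, e_{3+j} ≈ 3.148e-02·ρ^j; need ρ^j ≤ 8.7e-7/3.148e-02 = 2.76366e-05.
j ≥ ln(2.76366e-05)/ln(0.8053) = -10.4964/-0.21654 = 48.473.
So 49 more iterations are needed.

49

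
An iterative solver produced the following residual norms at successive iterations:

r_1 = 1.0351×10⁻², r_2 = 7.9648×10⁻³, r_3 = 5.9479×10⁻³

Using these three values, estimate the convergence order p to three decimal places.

1.114

p ≈ ln(r_3/r_2) / ln(r_2/r_1)
  = ln(5.9479×10⁻³/7.9648×10⁻³) / ln(7.9648×10⁻³/1.0351×10⁻²)
  = ln(0.746773) / ln(0.769472)
  = -0.291994 / -0.262051 ≈ 1.114264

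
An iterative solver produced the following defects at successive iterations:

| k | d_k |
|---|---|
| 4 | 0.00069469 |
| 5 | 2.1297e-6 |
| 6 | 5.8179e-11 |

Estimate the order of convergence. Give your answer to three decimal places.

p ≈ ln(d_6/d_5) / ln(d_5/d_4)
  = ln(5.8179e-11/2.1297e-6) / ln(2.1297e-6/0.00069469)
  = ln(2.73179e-05) / ln(0.00306568)
  = -10.507968 / -5.787486 ≈ 1.815636

1.816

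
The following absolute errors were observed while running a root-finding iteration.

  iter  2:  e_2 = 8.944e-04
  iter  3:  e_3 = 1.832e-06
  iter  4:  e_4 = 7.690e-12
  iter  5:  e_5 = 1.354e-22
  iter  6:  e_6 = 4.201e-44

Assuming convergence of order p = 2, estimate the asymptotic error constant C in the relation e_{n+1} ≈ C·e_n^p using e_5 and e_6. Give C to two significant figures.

2.3

C ≈ e_6 / e_5^2
  = 4.201e-44 / (1.354e-22)^2
  = 4.201e-44 / 1.83332e-44 ≈ 2.2915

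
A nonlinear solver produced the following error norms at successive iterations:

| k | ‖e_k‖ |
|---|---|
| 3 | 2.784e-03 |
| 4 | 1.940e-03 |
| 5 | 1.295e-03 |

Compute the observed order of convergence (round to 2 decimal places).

1.12

p ≈ ln(‖e_5‖/‖e_4‖) / ln(‖e_4‖/‖e_3‖)
  = ln(1.295e-03/1.940e-03) / ln(1.940e-03/2.784e-03)
  = ln(0.667526) / ln(0.696839)
  = -0.40418 / -0.36120 ≈ 1.11899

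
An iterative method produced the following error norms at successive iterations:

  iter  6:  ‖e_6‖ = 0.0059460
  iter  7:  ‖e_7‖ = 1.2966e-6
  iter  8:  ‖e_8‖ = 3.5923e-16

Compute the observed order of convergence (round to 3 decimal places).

2.610

p ≈ ln(‖e_8‖/‖e_7‖) / ln(‖e_7‖/‖e_6‖)
  = ln(3.5923e-16/1.2966e-6) / ln(1.2966e-6/0.0059460)
  = ln(2.77055e-10) / ln(0.000218063)
  = -22.006805 / -8.430727 ≈ 2.610309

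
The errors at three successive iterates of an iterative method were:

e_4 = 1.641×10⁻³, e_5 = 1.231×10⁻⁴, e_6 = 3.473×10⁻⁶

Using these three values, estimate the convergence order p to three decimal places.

1.378

p ≈ ln(e_6/e_5) / ln(e_5/e_4)
  = ln(3.473×10⁻⁶/1.231×10⁻⁴) / ln(1.231×10⁻⁴/1.641×10⁻³)
  = ln(0.0282128) / ln(0.0750152)
  = -3.567980 / -2.590065 ≈ 1.377564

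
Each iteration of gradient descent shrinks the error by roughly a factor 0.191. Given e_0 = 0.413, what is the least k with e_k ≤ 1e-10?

14

After k steps, e_k ≈ 0.413·0.191^k.
Need 0.191^k ≤ 1e-10/0.413 = 2.42131e-10.
k ≥ ln(2.42131e-10)/ln(0.191) = -22.1415/-1.65548 = 13.375.
Smallest integer k = 14.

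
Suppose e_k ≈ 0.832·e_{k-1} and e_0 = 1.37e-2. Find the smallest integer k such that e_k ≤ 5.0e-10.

After k steps, e_k ≈ 1.37e-2·0.832^k.
Need 0.832^k ≤ 5.0e-10/1.37e-2 = 3.64964e-08.
k ≥ ln(3.64964e-08)/ln(0.832) = -17.1261/-0.18392 = 93.117.
Smallest integer k = 94.

94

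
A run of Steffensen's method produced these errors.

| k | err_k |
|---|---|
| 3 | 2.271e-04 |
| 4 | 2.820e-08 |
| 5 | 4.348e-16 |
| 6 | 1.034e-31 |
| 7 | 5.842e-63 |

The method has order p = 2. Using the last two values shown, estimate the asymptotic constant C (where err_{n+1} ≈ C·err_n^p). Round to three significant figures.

0.546

C ≈ err_7 / err_6^2
  = 5.842e-63 / (1.034e-31)^2
  = 5.842e-63 / 1.06916e-62 ≈ 0.54641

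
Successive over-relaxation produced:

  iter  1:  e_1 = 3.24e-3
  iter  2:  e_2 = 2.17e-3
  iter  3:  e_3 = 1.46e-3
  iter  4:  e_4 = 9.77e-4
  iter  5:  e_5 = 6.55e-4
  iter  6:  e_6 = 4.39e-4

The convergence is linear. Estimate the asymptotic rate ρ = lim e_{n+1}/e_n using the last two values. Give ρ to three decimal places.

ρ ≈ e_6/e_5 = 4.39e-4/6.55e-4 = 0.67023

0.670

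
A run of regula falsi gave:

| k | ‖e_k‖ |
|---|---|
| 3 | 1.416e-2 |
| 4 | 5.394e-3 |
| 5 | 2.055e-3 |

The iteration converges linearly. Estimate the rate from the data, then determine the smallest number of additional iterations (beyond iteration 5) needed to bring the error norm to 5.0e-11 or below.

Rate ρ ≈ ‖e_5‖/‖e_4‖ = 2.055e-3/5.394e-3 = 0.3810.
After j more steps, ‖e_{5+j}‖ ≈ 2.055e-3·ρ^j; need ρ^j ≤ 5.0e-11/2.055e-3 = 2.43309e-08.
j ≥ ln(2.43309e-08)/ln(0.3810) = -17.5315/-0.96496 = 18.168.
So 19 more iterations are needed.

19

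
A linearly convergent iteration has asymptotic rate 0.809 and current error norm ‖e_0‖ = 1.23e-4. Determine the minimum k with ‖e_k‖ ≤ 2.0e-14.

107

After k steps, ‖e_k‖ ≈ 1.23e-4·0.809^k.
Need 0.809^k ≤ 2.0e-14/1.23e-4 = 1.62602e-10.
k ≥ ln(1.62602e-10)/ln(0.809) = -22.5397/-0.21196 = 106.339.
Smallest integer k = 107.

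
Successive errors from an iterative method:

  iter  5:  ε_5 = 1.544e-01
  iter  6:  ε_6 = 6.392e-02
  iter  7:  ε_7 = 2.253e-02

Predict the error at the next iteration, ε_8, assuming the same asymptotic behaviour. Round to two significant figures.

6.6e-3

First estimate the order: p ≈ ln(ε_7/ε_6) / ln(ε_6/ε_5) = ln(2.253e-02/6.392e-02)/ln(6.392e-02/1.544e-01) = ln(0.352472)/ln(0.41399) ≈ 1.1824.
Then ε_8 ≈ ε_7·(ε_7/ε_6)^p = 2.253e-02·(0.352472)^1.1824 = 2.253e-02·0.291421 ≈ 0.006566.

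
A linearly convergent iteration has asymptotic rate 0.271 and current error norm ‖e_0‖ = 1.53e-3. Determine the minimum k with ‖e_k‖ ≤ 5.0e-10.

After k steps, ‖e_k‖ ≈ 1.53e-3·0.271^k.
Need 0.271^k ≤ 5.0e-10/1.53e-3 = 3.26797e-07.
k ≥ ln(3.26797e-07)/ln(0.271) = -14.9339/-1.30564 = 11.438.
Smallest integer k = 12.

12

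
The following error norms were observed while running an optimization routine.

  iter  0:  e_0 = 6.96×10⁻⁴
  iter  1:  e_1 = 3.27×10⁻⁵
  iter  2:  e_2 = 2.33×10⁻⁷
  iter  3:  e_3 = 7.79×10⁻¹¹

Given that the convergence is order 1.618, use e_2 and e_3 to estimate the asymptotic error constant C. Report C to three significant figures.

4.20

C ≈ e_3 / e_2^1.618
  = 7.79×10⁻¹¹ / (2.33×10⁻⁷)^1.618
  = 7.79×10⁻¹¹ / 1.85516e-11 ≈ 4.1991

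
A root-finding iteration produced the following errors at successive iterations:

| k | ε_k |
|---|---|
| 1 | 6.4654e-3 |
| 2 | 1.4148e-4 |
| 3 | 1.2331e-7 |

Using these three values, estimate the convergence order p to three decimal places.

p ≈ ln(ε_3/ε_2) / ln(ε_2/ε_1)
  = ln(1.2331e-7/1.4148e-4) / ln(1.4148e-4/6.4654e-3)
  = ln(0.000871572) / ln(0.0218826)
  = -7.045212 / -3.822063 ≈ 1.843301

1.843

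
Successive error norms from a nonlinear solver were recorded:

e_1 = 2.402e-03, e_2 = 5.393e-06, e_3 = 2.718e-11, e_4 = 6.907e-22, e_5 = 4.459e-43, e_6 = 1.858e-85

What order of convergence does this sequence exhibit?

2

Consecutive ratios: e_6/e_5 = 1.858e-85/4.459e-43 = 4.16685e-43, e_5/e_4 = 4.459e-43/6.907e-22 = 6.45577e-22.
p ≈ ln(4.16685e-43)/ln(6.45577e-22) = -97.5840/-48.7919 ≈ 2.00.
So the convergence is quadratic (order 2).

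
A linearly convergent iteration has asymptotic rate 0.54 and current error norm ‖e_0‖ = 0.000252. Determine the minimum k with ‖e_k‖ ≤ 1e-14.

After k steps, ‖e_k‖ ≈ 0.000252·0.54^k.
Need 0.54^k ≤ 1e-14/0.000252 = 3.96825e-11.
k ≥ ln(3.96825e-11)/ln(0.54) = -23.9501/-0.61619 = 38.868.
Smallest integer k = 39.

39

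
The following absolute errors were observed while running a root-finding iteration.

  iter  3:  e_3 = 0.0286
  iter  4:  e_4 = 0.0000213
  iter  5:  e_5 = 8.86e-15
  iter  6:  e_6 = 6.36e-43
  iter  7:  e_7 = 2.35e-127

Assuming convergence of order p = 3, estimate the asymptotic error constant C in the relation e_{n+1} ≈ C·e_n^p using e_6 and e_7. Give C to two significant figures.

0.91

C ≈ e_7 / e_6^3
  = 2.35e-127 / (6.36e-43)^3
  = 2.35e-127 / 2.57259e-127 ≈ 0.91347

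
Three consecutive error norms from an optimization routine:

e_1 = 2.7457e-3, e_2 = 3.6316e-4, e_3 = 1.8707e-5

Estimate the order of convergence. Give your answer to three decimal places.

p ≈ ln(e_3/e_2) / ln(e_2/e_1)
  = ln(1.8707e-5/3.6316e-4) / ln(3.6316e-4/2.7457e-3)
  = ln(0.0515117) / ln(0.132265)
  = -2.965946 / -2.022948 ≈ 1.466150

1.466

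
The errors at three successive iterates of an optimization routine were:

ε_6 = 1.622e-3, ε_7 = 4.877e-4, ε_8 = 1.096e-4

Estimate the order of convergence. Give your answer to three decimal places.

p ≈ ln(ε_8/ε_7) / ln(ε_7/ε_6)
  = ln(1.096e-4/4.877e-4) / ln(4.877e-4/1.622e-3)
  = ln(0.224728) / ln(0.300678)
  = -1.492864 / -1.201715 ≈ 1.242278

1.242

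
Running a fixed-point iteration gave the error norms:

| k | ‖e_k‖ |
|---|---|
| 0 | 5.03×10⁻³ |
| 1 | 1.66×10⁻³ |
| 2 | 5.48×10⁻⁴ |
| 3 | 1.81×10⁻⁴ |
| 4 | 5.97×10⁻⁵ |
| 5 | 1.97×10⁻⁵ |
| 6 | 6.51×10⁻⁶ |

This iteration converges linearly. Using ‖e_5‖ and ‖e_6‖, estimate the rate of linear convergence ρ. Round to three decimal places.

ρ ≈ ‖e_6‖/‖e_5‖ = 6.51×10⁻⁶/1.97×10⁻⁵ = 0.33046

0.330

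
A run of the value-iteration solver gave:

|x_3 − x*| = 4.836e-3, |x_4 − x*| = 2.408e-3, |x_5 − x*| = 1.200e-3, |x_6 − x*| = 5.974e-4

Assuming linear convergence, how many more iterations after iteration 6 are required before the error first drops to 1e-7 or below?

13

Rate ρ ≈ |x_6 − x*|/|x_5 − x*| = 5.974e-4/1.200e-3 = 0.4978.
After j more steps, |x_{6+j} − x*| ≈ 5.974e-4·ρ^j; need ρ^j ≤ 1e-7/5.974e-4 = 0.000167392.
j ≥ ln(0.000167392)/ln(0.4978) = -8.6952/-0.69756 = 12.465.
So 13 more iterations are needed.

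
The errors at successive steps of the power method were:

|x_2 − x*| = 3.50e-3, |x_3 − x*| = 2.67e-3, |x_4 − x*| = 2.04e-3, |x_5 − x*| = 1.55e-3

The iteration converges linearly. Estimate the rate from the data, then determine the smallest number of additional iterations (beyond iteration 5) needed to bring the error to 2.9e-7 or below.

Rate ρ ≈ |x_5 − x*|/|x_4 − x*| = 1.55e-3/2.04e-3 = 0.7598.
After j more steps, |x_{5+j} − x*| ≈ 1.55e-3·ρ^j; need ρ^j ≤ 2.9e-7/1.55e-3 = 0.000187097.
j ≥ ln(0.000187097)/ln(0.7598) = -8.5839/-0.27470 = 31.248.
So 32 more iterations are needed.

32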